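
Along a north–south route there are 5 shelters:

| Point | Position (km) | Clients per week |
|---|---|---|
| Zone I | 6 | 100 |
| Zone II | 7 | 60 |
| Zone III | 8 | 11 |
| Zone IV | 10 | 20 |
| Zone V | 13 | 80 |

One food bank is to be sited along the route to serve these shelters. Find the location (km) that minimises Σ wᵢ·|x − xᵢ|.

For a sum of weighted absolute distances on a line, the optimum is the weighted median (not the mean). Total weight W = 271; half-weight = 135.5.
Sort by position and accumulate weight:
  km 6 (Zone I, w=100) → cum 100
  km 7 (Zone II, w=60) → cum 160  ≥ 135.5 → median here
  km 8 (Zone III, w=11) → cum 171
  km 10 (Zone IV, w=20) → cum 191
  km 13 (Zone V, w=80) → cum 271
Optimal location: km 7.

x = 7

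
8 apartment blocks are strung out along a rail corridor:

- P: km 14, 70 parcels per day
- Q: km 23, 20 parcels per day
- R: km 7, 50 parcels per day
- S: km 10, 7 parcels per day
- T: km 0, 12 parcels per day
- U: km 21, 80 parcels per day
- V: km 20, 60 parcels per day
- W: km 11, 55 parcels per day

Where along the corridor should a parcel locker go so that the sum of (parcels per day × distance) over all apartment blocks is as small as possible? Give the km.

For a sum of weighted absolute distances on a line, the optimum is the weighted median (not the mean). Total weight W = 354; half-weight = 177.
Sort by position and accumulate weight:
  km 0 (T, w=12) → cum 12
  km 7 (R, w=50) → cum 62
  km 10 (S, w=7) → cum 69
  km 11 (W, w=55) → cum 124
  km 14 (P, w=70) → cum 194  ≥ 177 → median here
  km 20 (V, w=60) → cum 254
  km 21 (U, w=80) → cum 334
  km 23 (Q, w=20) → cum 354
Optimal location: km 14.

x = 14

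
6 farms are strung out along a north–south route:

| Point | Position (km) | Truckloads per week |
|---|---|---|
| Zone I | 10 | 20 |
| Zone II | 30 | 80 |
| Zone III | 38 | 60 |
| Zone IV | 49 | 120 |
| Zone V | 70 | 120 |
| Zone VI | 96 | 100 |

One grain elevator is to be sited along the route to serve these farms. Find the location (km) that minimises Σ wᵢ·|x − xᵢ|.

For a sum of weighted absolute distances on a line, the optimum is the weighted median (not the mean). Total weight W = 500; half-weight = 250.
Sort by position and accumulate weight:
  km 10 (Zone I, w=20) → cum 20
  km 30 (Zone II, w=80) → cum 100
  km 38 (Zone III, w=60) → cum 160
  km 49 (Zone IV, w=120) → cum 280  ≥ 250 → median here
  km 70 (Zone V, w=120) → cum 400
  km 96 (Zone VI, w=100) → cum 500
Optimal location: km 49.

x = 49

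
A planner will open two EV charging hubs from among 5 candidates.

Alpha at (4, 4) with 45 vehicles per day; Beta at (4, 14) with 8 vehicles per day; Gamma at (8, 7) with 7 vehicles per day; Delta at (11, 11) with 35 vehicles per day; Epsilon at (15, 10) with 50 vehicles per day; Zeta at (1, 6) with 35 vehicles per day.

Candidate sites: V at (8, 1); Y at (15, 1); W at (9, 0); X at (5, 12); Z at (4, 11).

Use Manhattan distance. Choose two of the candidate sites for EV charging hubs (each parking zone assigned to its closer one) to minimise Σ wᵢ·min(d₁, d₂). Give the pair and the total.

Evaluate every pair (each demand assigned to the nearer of the two):
  {Y, Z}: total = 1370
  {V, Z}: total = 1506
  {W, Z}: total = 1520
  {X, Z}: total = 1520
  {Y, X}: total = 1530
  {V, X}: total = 1576
  {W, X}: total = 1680
  {V, Y}: total = 1818
  {Y, W}: total = 2008
  {V, W}: total = 2168
Best pair: {Y, Z} with total 1370.

{Y, Z}, total 1370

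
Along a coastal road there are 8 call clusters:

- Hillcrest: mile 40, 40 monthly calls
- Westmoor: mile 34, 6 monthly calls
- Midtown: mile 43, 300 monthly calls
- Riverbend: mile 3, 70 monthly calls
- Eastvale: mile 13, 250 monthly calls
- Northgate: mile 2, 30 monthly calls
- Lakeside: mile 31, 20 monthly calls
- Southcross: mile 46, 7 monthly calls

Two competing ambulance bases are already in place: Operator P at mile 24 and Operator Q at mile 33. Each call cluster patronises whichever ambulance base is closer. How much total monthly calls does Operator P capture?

350

The indifferent point is the midpoint (24+33)/2 = 28.5; call clusters left of it (closer to Operator P at 24) go to Operator P, those right go to Operator Q.
  Northgate at 2 (w=30) → Operator P
  Riverbend at 3 (w=70) → Operator P
  Eastvale at 13 (w=250) → Operator P
  Lakeside at 31 (w=20) → Operator Q
  Westmoor at 34 (w=6) → Operator Q
  Hillcrest at 40 (w=40) → Operator Q
  Midtown at 43 (w=300) → Operator Q
  Southcross at 46 (w=7) → Operator Q
Operator P captures 350; Operator Q captures 373.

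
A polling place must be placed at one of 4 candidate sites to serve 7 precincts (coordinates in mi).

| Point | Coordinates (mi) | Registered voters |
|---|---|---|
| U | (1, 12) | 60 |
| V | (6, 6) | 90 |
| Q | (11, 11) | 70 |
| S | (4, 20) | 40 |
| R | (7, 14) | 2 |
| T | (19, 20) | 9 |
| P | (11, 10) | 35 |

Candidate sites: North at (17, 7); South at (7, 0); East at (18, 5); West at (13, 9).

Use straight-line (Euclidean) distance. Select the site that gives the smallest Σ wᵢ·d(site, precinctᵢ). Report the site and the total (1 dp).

West, total 2400.7 mi

Total weighted distance at each candidate:
  North (17, 7): total = 3617.6
  South (7, 0): total = 3595.6
  East (18, 5): total = 4117.7
  West (13, 9): total = 2400.7
Minimum is at West with total 2400.7 mi.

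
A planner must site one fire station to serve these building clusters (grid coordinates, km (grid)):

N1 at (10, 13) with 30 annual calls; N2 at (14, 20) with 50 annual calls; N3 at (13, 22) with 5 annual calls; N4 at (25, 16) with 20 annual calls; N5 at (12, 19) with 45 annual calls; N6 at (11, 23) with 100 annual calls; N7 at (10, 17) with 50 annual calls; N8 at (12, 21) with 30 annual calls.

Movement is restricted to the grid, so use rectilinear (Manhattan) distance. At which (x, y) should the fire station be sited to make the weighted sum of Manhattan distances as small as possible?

Manhattan distance separates: Σwᵢ(|x−xᵢ|+|y−yᵢ|) = Σwᵢ|x−xᵢ| + Σwᵢ|y−yᵢ|, so x and y are optimised independently as 1-D weighted medians.
Total weight W = 330; half = 165.
x-coordinate, sorted with cumulative weight:
  x=10 (N1, w=30) cum 30
  x=10 (N7, w=50) cum 80
  x=11 (N6, w=100) cum 180  ← median
  x=12 (N5, w=45) cum 225
  x=12 (N8, w=30) cum 255
  x=13 (N3, w=5) cum 260
  x=14 (N2, w=50) cum 310
  x=25 (N4, w=20) cum 330
⇒ x* = 11
y-coordinate, sorted with cumulative weight:
  y=13 (N1, w=30) cum 30
  y=16 (N4, w=20) cum 50
  y=17 (N7, w=50) cum 100
  y=19 (N5, w=45) cum 145
  y=20 (N2, w=50) cum 195  ← median
  y=21 (N8, w=30) cum 225
  y=22 (N3, w=5) cum 230
  y=23 (N6, w=100) cum 330
⇒ y* = 20

(11, 20)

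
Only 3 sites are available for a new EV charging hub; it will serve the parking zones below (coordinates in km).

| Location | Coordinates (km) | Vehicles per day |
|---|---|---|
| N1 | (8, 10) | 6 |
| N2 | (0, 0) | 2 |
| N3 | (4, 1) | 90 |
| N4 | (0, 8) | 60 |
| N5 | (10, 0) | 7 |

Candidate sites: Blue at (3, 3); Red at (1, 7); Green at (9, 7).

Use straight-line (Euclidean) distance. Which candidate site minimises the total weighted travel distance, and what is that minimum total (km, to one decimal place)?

Total weighted distance at each candidate:
  Blue (3, 3): total = 664.5
  Red (1, 7): total = 828.2
  Green (9, 7): total = 1337.5
Minimum is at Blue with total 664.5 km.

Blue, total 664.5 km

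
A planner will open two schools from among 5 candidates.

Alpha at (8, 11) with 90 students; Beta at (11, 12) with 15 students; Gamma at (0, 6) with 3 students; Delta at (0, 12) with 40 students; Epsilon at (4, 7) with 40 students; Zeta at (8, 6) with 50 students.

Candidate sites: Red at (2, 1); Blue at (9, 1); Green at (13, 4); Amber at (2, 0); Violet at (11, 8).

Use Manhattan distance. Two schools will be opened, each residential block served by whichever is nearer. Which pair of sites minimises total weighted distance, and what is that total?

Evaluate every pair (each demand assigned to the nearer of the two):
  {Red, Violet}: total = 1711
  {Amber, Violet}: total = 1754
  {Blue, Violet}: total = 1809
  {Green, Violet}: total = 1809
  {Red, Blue}: total = 2346
  {Blue, Amber}: total = 2429
  {Red, Green}: total = 2441
  {Green, Amber}: total = 2524
  {Blue, Green}: total = 2722
  {Red, Amber}: total = 3151
Best pair: {Red, Violet} with total 1711.

{Red, Violet}, total 1711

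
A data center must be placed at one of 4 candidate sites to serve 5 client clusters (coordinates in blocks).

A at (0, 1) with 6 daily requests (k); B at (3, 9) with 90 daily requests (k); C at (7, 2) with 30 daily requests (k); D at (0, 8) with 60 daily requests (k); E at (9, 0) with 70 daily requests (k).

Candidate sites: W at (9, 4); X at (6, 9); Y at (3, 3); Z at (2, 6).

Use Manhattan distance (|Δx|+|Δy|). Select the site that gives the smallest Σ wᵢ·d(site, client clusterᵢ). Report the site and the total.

Total weighted distance at each candidate:
  W (9, 4): total = 2242
  X (6, 9): total = 1854
  Y (3, 3): total = 1830
  Z (2, 6): total = 1822
Minimum is at Z with total 1822 blocks.

Z, total 1822 blocks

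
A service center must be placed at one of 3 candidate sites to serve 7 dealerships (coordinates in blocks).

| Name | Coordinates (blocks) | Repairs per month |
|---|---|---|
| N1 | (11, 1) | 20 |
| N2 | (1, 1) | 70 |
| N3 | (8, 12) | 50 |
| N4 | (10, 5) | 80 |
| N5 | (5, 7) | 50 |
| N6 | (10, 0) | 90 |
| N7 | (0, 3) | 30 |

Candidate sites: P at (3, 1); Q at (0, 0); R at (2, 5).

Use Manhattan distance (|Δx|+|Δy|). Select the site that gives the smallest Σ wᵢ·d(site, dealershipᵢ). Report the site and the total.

Total weighted distance at each candidate:
  P (3, 1): total = 3250
  Q (0, 0): total = 4170
  R (2, 5): total = 3440
Minimum is at P with total 3250 blocks.

P, total 3250 blocks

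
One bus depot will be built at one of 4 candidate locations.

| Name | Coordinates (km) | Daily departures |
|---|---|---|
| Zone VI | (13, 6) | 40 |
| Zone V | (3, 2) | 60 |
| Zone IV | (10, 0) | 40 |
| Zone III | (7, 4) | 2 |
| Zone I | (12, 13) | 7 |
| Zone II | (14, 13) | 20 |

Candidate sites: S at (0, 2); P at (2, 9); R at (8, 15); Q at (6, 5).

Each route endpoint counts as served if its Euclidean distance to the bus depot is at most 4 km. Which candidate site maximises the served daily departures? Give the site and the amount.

S, covering 60

Coverage radius r = 4 km; a point is covered iff (Δx)²+(Δy)² ≤ 4² = 16.
  S (0, 2): covers {Zone V} → 60
  P (2, 9): covers {none} → 0
  R (8, 15): covers {none} → 0
  Q (6, 5): covers {Zone III} → 2
Maximum coverage at S: 60 daily departures.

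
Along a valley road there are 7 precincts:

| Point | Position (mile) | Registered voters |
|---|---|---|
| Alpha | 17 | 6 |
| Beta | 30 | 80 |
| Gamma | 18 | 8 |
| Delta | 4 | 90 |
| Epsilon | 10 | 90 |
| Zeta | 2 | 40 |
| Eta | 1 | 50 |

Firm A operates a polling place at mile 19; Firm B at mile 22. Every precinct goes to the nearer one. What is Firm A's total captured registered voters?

284

The indifferent point is the midpoint (19+22)/2 = 20.5; precincts left of it (closer to Firm A at 19) go to Firm A, those right go to Firm B.
  Eta at 1 (w=50) → Firm A
  Zeta at 2 (w=40) → Firm A
  Delta at 4 (w=90) → Firm A
  Epsilon at 10 (w=90) → Firm A
  Alpha at 17 (w=6) → Firm A
  Gamma at 18 (w=8) → Firm A
  Beta at 30 (w=80) → Firm B
Firm A captures 284; Firm B captures 80.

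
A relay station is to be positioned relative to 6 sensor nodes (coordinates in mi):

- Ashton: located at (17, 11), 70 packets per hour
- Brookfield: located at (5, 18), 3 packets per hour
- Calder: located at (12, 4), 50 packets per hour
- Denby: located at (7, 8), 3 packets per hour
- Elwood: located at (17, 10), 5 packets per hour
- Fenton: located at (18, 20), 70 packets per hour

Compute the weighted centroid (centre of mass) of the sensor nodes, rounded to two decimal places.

(15.78, 12.43)

The minimiser of Σwᵢ‖p−pᵢ‖² is the weighted centroid p* = (Σwᵢpᵢ)/(Σwᵢ).
Σwᵢ = 201.
Σwᵢxᵢ = 70·17 + 3·5 + 50·12 + 3·7 + 5·17 + 70·18 = 3171.
Σwᵢyᵢ = 70·11 + 3·18 + 50·4 + 3·8 + 5·10 + 70·20 = 2498.
x* = 3171/201 = 15.78, y* = 2498/201 = 12.43.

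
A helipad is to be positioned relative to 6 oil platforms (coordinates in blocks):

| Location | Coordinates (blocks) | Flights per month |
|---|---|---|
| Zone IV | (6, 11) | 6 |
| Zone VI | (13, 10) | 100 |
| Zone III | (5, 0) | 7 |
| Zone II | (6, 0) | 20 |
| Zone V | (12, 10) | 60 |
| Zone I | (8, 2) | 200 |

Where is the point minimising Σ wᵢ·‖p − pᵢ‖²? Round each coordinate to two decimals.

(9.70, 5.26)

The minimiser of Σwᵢ‖p−pᵢ‖² is the weighted centroid p* = (Σwᵢpᵢ)/(Σwᵢ).
Σwᵢ = 393.
Σwᵢxᵢ = 6·6 + 100·13 + 7·5 + 20·6 + 60·12 + 200·8 = 3811.
Σwᵢyᵢ = 6·11 + 100·10 + 7·0 + 20·0 + 60·10 + 200·2 = 2066.
x* = 3811/393 = 9.70, y* = 2066/393 = 5.26.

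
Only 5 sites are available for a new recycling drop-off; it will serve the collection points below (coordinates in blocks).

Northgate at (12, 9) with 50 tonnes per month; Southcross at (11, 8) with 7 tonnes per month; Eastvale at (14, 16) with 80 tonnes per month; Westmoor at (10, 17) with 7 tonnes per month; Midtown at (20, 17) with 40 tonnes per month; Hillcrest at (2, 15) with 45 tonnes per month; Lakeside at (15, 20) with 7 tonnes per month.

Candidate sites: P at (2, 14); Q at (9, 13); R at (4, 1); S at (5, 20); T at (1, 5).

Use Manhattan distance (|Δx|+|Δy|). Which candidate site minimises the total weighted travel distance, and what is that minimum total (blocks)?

Total weighted distance at each candidate:
  P (2, 14): total = 3070
  Q (9, 13): total = 2170
  R (4, 1): total = 5262
  S (5, 20): total = 3272
  T (1, 5): total = 4846
Minimum is at Q with total 2170 blocks.

Q, total 2170 blocks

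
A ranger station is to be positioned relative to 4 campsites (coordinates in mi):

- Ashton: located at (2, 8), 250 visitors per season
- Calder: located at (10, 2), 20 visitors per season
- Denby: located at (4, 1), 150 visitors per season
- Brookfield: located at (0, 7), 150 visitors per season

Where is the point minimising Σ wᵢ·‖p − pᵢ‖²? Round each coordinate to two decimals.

The minimiser of Σwᵢ‖p−pᵢ‖² is the weighted centroid p* = (Σwᵢpᵢ)/(Σwᵢ).
Σwᵢ = 570.
Σwᵢxᵢ = 250·2 + 20·10 + 150·4 + 150·0 = 1300.
Σwᵢyᵢ = 250·8 + 20·2 + 150·1 + 150·7 = 3240.
x* = 1300/570 = 2.28, y* = 3240/570 = 5.68.

(2.28, 5.68)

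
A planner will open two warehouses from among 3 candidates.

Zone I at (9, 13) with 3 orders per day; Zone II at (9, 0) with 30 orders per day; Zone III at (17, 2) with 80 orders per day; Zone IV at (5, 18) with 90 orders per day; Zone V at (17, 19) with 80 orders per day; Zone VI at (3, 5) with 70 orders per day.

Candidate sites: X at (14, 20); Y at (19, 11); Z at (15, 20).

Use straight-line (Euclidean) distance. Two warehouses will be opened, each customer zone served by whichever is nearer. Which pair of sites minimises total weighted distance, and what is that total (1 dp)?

{X, Y}, total 3488.3

Evaluate every pair (each demand assigned to the nearer of the two):
  {X, Y}: total = 3488.3
  {Y, Z}: total = 3504.1
  {X, Z}: total = 4403.9
Best pair: {X, Y} with total 3488.3.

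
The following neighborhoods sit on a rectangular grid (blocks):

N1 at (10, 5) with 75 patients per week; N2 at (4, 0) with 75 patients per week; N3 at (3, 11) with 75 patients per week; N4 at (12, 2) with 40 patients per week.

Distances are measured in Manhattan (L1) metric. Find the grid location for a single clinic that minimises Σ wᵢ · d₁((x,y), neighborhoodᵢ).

Manhattan distance separates: Σwᵢ(|x−xᵢ|+|y−yᵢ|) = Σwᵢ|x−xᵢ| + Σwᵢ|y−yᵢ|, so x and y are optimised independently as 1-D weighted medians.
Total weight W = 265; half = 132.5.
x-coordinate, sorted with cumulative weight:
  x=3 (N3, w=75) cum 75
  x=4 (N2, w=75) cum 150  ← median
  x=10 (N1, w=75) cum 225
  x=12 (N4, w=40) cum 265
⇒ x* = 4
y-coordinate, sorted with cumulative weight:
  y=0 (N2, w=75) cum 75
  y=2 (N4, w=40) cum 115
  y=5 (N1, w=75) cum 190  ← median
  y=11 (N3, w=75) cum 265
⇒ y* = 5

(4, 5)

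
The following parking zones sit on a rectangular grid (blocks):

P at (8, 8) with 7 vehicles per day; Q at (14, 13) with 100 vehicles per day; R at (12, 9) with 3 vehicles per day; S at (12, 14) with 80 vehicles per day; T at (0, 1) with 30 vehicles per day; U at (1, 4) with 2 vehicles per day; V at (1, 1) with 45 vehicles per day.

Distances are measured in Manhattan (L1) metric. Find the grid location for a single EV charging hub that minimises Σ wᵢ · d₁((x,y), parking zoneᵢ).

Manhattan distance separates: Σwᵢ(|x−xᵢ|+|y−yᵢ|) = Σwᵢ|x−xᵢ| + Σwᵢ|y−yᵢ|, so x and y are optimised independently as 1-D weighted medians.
Total weight W = 267; half = 133.5.
x-coordinate, sorted with cumulative weight:
  x=0 (T, w=30) cum 30
  x=1 (U, w=2) cum 32
  x=1 (V, w=45) cum 77
  x=8 (P, w=7) cum 84
  x=12 (R, w=3) cum 87
  x=12 (S, w=80) cum 167  ← median
  x=14 (Q, w=100) cum 267
⇒ x* = 12
y-coordinate, sorted with cumulative weight:
  y=1 (T, w=30) cum 30
  y=1 (V, w=45) cum 75
  y=4 (U, w=2) cum 77
  y=8 (P, w=7) cum 84
  y=9 (R, w=3) cum 87
  y=13 (Q, w=100) cum 187  ← median
  y=14 (S, w=80) cum 267
⇒ y* = 13

(12, 13)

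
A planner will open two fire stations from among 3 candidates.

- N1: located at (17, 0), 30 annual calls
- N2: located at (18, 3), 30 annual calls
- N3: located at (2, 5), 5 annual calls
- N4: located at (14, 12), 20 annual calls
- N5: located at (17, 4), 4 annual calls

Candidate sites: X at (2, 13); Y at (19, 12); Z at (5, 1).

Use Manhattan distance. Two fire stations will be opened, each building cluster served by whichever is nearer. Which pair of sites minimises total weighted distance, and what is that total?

Evaluate every pair (each demand assigned to the nearer of the two):
  {Y, Z}: total = 865
  {X, Y}: total = 900
  {X, Z}: total = 1195
Best pair: {Y, Z} with total 865.

{Y, Z}, total 865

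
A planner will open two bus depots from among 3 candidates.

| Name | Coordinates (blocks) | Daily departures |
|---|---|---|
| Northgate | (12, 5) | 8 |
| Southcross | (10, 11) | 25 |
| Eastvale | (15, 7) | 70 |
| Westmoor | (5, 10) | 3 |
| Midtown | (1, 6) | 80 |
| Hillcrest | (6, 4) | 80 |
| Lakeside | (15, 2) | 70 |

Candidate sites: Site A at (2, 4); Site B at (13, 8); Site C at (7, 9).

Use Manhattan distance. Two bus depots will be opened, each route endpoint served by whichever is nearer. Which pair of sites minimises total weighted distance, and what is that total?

{Site A, Site B}, total 1539

Evaluate every pair (each demand assigned to the nearer of the two):
  {Site A, Site B}: total = 1539
  {Site B, Site C}: total = 2136
  {Site A, Site C}: total = 2516
Best pair: {Site A, Site B} with total 1539.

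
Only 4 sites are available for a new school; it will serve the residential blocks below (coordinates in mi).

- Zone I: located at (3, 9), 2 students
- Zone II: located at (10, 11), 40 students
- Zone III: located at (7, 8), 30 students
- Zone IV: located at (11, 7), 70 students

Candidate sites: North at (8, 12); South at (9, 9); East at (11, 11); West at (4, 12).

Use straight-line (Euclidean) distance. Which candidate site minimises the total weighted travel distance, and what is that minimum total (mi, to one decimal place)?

South, total 366.5 mi

Total weighted distance at each candidate:
  North (8, 12): total = 633.0
  South (9, 9): total = 366.5
  East (11, 11): total = 486.5
  West (4, 12): total = 1001.8
Minimum is at South with total 366.5 mi.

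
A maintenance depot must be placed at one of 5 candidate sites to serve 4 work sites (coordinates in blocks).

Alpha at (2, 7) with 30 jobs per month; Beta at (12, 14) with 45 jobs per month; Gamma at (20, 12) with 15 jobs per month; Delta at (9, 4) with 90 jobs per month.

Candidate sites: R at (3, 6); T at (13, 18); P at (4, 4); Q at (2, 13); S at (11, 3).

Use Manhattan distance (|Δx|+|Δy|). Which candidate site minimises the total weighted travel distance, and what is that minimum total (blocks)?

S, total 1470 blocks

Total weighted distance at each candidate:
  R (3, 6): total = 1890
  T (13, 18): total = 2700
  P (4, 4): total = 1770
  Q (2, 13): total = 2400
  S (11, 3): total = 1470
Minimum is at S with total 1470 blocks.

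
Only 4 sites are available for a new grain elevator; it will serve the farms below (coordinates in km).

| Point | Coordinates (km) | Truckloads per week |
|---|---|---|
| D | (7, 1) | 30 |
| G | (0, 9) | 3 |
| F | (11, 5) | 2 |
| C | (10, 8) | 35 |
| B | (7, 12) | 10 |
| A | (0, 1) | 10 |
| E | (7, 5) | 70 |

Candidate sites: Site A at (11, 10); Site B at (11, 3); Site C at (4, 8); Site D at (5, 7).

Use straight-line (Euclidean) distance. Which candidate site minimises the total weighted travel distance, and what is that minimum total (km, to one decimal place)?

Total weighted distance at each candidate:
  Site A (11, 10): total = 1051.9
  Site B (11, 3): total = 877.6
  Site C (4, 8): total = 893.7
  Site D (5, 7): total = 727.0
Minimum is at Site D with total 727.0 km.

Site D, total 727.0 km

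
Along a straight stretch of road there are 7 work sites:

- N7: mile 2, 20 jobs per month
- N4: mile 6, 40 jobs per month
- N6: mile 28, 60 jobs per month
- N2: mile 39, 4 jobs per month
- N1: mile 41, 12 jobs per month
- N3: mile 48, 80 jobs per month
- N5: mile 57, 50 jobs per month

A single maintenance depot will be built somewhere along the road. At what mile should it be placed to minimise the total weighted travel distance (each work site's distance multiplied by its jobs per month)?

x = 41

For a sum of weighted absolute distances on a line, the optimum is the weighted median (not the mean). Total weight W = 266; half-weight = 133.
Sort by position and accumulate weight:
  mile 2 (N7, w=20) → cum 20
  mile 6 (N4, w=40) → cum 60
  mile 28 (N6, w=60) → cum 120
  mile 39 (N2, w=4) → cum 124
  mile 41 (N1, w=12) → cum 136  ≥ 133 → median here
  mile 48 (N3, w=80) → cum 216
  mile 57 (N5, w=50) → cum 266
Optimal location: mile 41.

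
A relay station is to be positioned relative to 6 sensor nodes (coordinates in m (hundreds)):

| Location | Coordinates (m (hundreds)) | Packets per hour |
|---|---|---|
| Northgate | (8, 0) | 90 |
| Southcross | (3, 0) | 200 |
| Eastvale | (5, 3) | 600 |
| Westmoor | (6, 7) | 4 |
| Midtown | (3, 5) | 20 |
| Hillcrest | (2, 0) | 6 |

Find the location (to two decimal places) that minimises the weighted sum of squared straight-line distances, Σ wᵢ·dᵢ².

(4.80, 2.10)

The minimiser of Σwᵢ‖p−pᵢ‖² is the weighted centroid p* = (Σwᵢpᵢ)/(Σwᵢ).
Σwᵢ = 920.
Σwᵢxᵢ = 90·8 + 200·3 + 600·5 + 4·6 + 20·3 + 6·2 = 4416.
Σwᵢyᵢ = 90·0 + 200·0 + 600·3 + 4·7 + 20·5 + 6·0 = 1928.
x* = 4416/920 = 4.80, y* = 1928/920 = 2.10.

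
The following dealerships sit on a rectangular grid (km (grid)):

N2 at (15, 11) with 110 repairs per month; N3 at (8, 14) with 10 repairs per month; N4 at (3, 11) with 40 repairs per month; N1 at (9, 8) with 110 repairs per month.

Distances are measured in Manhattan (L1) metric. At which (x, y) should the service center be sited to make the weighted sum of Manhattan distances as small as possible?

(9, 11)

Manhattan distance separates: Σwᵢ(|x−xᵢ|+|y−yᵢ|) = Σwᵢ|x−xᵢ| + Σwᵢ|y−yᵢ|, so x and y are optimised independently as 1-D weighted medians.
Total weight W = 270; half = 135.
x-coordinate, sorted with cumulative weight:
  x=3 (N4, w=40) cum 40
  x=8 (N3, w=10) cum 50
  x=9 (N1, w=110) cum 160  ← median
  x=15 (N2, w=110) cum 270
⇒ x* = 9
y-coordinate, sorted with cumulative weight:
  y=8 (N1, w=110) cum 110
  y=11 (N2, w=110) cum 220  ← median
  y=11 (N4, w=40) cum 260
  y=14 (N3, w=10) cum 270
⇒ y* = 11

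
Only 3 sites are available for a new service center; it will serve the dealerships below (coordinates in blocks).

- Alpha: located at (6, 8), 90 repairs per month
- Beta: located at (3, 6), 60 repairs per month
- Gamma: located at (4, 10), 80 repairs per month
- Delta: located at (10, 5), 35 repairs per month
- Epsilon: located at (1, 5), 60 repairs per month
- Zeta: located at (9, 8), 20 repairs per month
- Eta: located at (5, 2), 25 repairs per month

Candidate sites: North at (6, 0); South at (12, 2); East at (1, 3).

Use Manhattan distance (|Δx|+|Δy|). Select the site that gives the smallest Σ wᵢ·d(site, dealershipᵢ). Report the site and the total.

Total weighted distance at each candidate:
  North (6, 0): total = 3430
  South (12, 2): total = 4510
  East (1, 3): total = 2890
Minimum is at East with total 2890 blocks.

East, total 2890 blocks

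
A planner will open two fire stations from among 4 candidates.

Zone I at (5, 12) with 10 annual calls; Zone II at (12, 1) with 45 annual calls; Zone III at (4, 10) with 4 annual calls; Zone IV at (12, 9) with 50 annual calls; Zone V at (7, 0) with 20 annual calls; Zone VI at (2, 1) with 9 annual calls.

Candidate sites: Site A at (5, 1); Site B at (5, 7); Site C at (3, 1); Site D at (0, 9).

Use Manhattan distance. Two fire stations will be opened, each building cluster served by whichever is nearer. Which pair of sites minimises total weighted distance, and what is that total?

{Site A, Site B}, total 918

Evaluate every pair (each demand assigned to the nearer of the two):
  {Site A, Site B}: total = 918
  {Site B, Site C}: total = 1030
  {Site A, Site D}: total = 1102
  {Site C, Site D}: total = 1214
  {Site A, Site C}: total = 1284
  {Site B, Site D}: total = 1362
Best pair: {Site A, Site B} with total 918.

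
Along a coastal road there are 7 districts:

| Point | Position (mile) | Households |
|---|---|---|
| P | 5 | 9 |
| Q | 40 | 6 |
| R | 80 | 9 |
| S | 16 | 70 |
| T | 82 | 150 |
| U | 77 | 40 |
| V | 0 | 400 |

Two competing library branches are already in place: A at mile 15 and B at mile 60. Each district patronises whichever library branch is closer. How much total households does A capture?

479

The indifferent point is the midpoint (15+60)/2 = 37.5; districts left of it (closer to A at 15) go to A, those right go to B.
  V at 0 (w=400) → A
  P at 5 (w=9) → A
  S at 16 (w=70) → A
  Q at 40 (w=6) → B
  U at 77 (w=40) → B
  R at 80 (w=9) → B
  T at 82 (w=150) → B
A captures 479; B captures 205.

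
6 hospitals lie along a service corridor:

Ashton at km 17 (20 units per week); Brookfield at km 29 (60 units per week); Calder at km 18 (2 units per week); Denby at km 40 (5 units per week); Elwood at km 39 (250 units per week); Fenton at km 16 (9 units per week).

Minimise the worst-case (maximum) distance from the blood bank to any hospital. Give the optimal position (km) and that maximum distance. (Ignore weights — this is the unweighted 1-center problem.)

The 1-center on a line is the midpoint of the two extreme points: leftmost at 16, rightmost at 40.
Optimal location = (16 + 40)/2 = 28; maximum distance = (40 − 16)/2 = 12.

location 28, max distance 12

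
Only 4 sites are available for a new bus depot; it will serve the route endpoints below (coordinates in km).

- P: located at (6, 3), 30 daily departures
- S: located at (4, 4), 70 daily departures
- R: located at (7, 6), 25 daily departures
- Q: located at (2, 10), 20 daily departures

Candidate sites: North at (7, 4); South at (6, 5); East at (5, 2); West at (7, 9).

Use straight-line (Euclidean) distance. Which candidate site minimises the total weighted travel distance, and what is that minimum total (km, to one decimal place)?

South, total 379.9 km

Total weighted distance at each candidate:
  North (7, 4): total = 458.6
  South (6, 5): total = 379.9
  East (5, 2): total = 481.6
  West (7, 9): total = 767.6
Minimum is at South with total 379.9 km.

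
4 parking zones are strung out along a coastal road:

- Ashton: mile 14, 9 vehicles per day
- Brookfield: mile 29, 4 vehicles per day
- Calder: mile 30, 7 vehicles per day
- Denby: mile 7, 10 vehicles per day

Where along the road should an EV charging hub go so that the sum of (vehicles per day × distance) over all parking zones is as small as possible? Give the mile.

For a sum of weighted absolute distances on a line, the optimum is the weighted median (not the mean). Total weight W = 30; half-weight = 15.
Sort by position and accumulate weight:
  mile 7 (Denby, w=10) → cum 10
  mile 14 (Ashton, w=9) → cum 19  ≥ 15 → median here
  mile 29 (Brookfield, w=4) → cum 23
  mile 30 (Calder, w=7) → cum 30
Optimal location: mile 14.

x = 14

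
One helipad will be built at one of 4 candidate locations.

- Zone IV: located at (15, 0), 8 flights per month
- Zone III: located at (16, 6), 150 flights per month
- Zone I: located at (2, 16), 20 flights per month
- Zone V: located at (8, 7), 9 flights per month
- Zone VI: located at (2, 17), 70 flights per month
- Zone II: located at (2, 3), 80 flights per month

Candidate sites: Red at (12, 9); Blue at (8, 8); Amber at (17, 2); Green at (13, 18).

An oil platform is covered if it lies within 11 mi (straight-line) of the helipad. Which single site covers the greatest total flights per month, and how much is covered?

Coverage radius r = 11 mi; a point is covered iff (Δx)²+(Δy)² ≤ 11² = 121.
  Red (12, 9): covers {Zone IV, Zone III, Zone V} → 167
  Blue (8, 8): covers {Zone IV, Zone III, Zone I, Zone V, Zone VI, Zone II} → 337
  Amber (17, 2): covers {Zone IV, Zone III, Zone V} → 167
  Green (13, 18): covers {none} → 0
Maximum coverage at Blue: 337 flights per month.

Blue, covering 337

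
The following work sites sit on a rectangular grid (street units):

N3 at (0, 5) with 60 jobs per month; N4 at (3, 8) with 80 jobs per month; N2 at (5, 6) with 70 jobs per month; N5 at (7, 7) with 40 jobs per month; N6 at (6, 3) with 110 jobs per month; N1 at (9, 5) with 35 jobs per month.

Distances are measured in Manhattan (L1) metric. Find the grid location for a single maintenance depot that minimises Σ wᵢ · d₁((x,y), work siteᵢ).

Manhattan distance separates: Σwᵢ(|x−xᵢ|+|y−yᵢ|) = Σwᵢ|x−xᵢ| + Σwᵢ|y−yᵢ|, so x and y are optimised independently as 1-D weighted medians.
Total weight W = 395; half = 197.5.
x-coordinate, sorted with cumulative weight:
  x=0 (N3, w=60) cum 60
  x=3 (N4, w=80) cum 140
  x=5 (N2, w=70) cum 210  ← median
  x=6 (N6, w=110) cum 320
  x=7 (N5, w=40) cum 360
  x=9 (N1, w=35) cum 395
⇒ x* = 5
y-coordinate, sorted with cumulative weight:
  y=3 (N6, w=110) cum 110
  y=5 (N3, w=60) cum 170
  y=5 (N1, w=35) cum 205  ← median
  y=6 (N2, w=70) cum 275
  y=7 (N5, w=40) cum 315
  y=8 (N4, w=80) cum 395
⇒ y* = 5

(5, 5)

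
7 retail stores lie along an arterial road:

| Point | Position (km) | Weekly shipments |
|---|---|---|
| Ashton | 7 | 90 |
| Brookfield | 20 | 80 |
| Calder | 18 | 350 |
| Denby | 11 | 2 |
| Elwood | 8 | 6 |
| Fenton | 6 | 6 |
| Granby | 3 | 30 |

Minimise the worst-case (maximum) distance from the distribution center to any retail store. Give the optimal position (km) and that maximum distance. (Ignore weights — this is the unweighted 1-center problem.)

The 1-center on a line is the midpoint of the two extreme points: leftmost at 3, rightmost at 20.
Optimal location = (3 + 20)/2 = 11.5; maximum distance = (20 − 3)/2 = 8.5.

location 11.5, max distance 8.5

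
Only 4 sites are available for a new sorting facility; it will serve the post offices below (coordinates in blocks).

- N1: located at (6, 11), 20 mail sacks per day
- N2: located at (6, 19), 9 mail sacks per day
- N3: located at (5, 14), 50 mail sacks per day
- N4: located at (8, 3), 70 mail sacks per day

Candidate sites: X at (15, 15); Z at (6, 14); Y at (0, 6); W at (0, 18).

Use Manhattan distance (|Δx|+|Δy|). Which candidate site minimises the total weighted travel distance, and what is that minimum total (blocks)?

Z, total 1065 blocks

Total weighted distance at each candidate:
  X (15, 15): total = 2257
  Z (6, 14): total = 1065
  Y (0, 6): total = 1811
  W (0, 18): total = 2383
Minimum is at Z with total 1065 blocks.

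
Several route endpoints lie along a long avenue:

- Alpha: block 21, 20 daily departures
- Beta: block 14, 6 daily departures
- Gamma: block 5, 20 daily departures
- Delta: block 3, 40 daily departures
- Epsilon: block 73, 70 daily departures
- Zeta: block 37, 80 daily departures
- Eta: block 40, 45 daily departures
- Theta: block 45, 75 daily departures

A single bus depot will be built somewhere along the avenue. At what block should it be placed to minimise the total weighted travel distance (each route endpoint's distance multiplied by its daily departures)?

For a sum of weighted absolute distances on a line, the optimum is the weighted median (not the mean). Total weight W = 356; half-weight = 178.
Sort by position and accumulate weight:
  block 3 (Delta, w=40) → cum 40
  block 5 (Gamma, w=20) → cum 60
  block 14 (Beta, w=6) → cum 66
  block 21 (Alpha, w=20) → cum 86
  block 37 (Zeta, w=80) → cum 166
  block 40 (Eta, w=45) → cum 211  ≥ 178 → median here
  block 45 (Theta, w=75) → cum 286
  block 73 (Epsilon, w=70) → cum 356
Optimal location: block 40.

x = 40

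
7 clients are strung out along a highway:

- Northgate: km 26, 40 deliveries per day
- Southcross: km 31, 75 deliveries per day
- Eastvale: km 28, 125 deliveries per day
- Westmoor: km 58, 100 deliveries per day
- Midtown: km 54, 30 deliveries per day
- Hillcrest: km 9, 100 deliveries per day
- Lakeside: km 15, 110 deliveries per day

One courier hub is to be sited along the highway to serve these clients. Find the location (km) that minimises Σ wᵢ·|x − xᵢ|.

For a sum of weighted absolute distances on a line, the optimum is the weighted median (not the mean). Total weight W = 580; half-weight = 290.
Sort by position and accumulate weight:
  km 9 (Hillcrest, w=100) → cum 100
  km 15 (Lakeside, w=110) → cum 210
  km 26 (Northgate, w=40) → cum 250
  km 28 (Eastvale, w=125) → cum 375  ≥ 290 → median here
  km 31 (Southcross, w=75) → cum 450
  km 54 (Midtown, w=30) → cum 480
  km 58 (Westmoor, w=100) → cum 580
Optimal location: km 28.

x = 28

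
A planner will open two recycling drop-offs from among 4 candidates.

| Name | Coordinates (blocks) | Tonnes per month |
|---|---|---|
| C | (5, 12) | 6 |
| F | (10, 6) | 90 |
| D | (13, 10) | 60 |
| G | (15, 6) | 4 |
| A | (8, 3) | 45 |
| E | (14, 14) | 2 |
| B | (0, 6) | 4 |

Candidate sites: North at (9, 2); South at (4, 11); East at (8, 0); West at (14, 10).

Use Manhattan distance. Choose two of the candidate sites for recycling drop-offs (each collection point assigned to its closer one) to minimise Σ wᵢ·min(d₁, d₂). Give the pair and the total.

{North, West}, total 746

Evaluate every pair (each demand assigned to the nearer of the two):
  {North, West}: total = 746
  {East, West}: total = 1065
  {North, South}: total = 1254
  {South, West}: total = 1396
  {North, East}: total = 1470
  {South, East}: total = 1581
Best pair: {North, West} with total 746.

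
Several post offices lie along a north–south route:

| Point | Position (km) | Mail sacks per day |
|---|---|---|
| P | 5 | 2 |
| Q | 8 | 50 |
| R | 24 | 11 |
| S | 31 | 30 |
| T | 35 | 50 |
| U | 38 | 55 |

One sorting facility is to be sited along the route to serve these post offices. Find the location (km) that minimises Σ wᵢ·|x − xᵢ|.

For a sum of weighted absolute distances on a line, the optimum is the weighted median (not the mean). Total weight W = 198; half-weight = 99.
Sort by position and accumulate weight:
  km 5 (P, w=2) → cum 2
  km 8 (Q, w=50) → cum 52
  km 24 (R, w=11) → cum 63
  km 31 (S, w=30) → cum 93
  km 35 (T, w=50) → cum 143  ≥ 99 → median here
  km 38 (U, w=55) → cum 198
Optimal location: km 35.

x = 35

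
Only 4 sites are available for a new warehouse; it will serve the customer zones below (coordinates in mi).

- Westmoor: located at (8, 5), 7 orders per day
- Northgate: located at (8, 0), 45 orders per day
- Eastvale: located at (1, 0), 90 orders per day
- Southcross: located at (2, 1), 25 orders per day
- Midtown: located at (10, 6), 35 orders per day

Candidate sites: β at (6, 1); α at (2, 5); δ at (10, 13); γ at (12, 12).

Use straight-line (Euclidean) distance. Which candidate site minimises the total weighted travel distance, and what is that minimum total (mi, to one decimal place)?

β, total 914.9 mi

Total weighted distance at each candidate:
  β (6, 1): total = 914.9
  α (2, 5): total = 1234.6
  δ (10, 13): total = 2678.2
  γ (12, 12): total = 2683.8
Minimum is at β with total 914.9 mi.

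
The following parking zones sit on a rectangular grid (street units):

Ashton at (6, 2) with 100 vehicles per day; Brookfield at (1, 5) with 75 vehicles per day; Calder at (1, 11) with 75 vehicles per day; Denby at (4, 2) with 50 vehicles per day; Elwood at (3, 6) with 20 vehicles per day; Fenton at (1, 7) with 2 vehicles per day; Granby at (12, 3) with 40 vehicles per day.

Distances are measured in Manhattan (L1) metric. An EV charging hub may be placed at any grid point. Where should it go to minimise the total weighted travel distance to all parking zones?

Manhattan distance separates: Σwᵢ(|x−xᵢ|+|y−yᵢ|) = Σwᵢ|x−xᵢ| + Σwᵢ|y−yᵢ|, so x and y are optimised independently as 1-D weighted medians.
Total weight W = 362; half = 181.
x-coordinate, sorted with cumulative weight:
  x=1 (Brookfield, w=75) cum 75
  x=1 (Calder, w=75) cum 150
  x=1 (Fenton, w=2) cum 152
  x=3 (Elwood, w=20) cum 172
  x=4 (Denby, w=50) cum 222  ← median
  x=6 (Ashton, w=100) cum 322
  x=12 (Granby, w=40) cum 362
⇒ x* = 4
y-coordinate, sorted with cumulative weight:
  y=2 (Ashton, w=100) cum 100
  y=2 (Denby, w=50) cum 150
  y=3 (Granby, w=40) cum 190  ← median
  y=5 (Brookfield, w=75) cum 265
  y=6 (Elwood, w=20) cum 285
  y=7 (Fenton, w=2) cum 287
  y=11 (Calder, w=75) cum 362
⇒ y* = 3

(4, 3)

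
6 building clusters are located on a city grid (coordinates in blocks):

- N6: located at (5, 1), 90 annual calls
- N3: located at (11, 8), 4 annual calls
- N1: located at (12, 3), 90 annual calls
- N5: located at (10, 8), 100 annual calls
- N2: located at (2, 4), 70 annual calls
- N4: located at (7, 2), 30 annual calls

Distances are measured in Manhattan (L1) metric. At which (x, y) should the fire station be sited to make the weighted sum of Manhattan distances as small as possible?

Manhattan distance separates: Σwᵢ(|x−xᵢ|+|y−yᵢ|) = Σwᵢ|x−xᵢ| + Σwᵢ|y−yᵢ|, so x and y are optimised independently as 1-D weighted medians.
Total weight W = 384; half = 192.
x-coordinate, sorted with cumulative weight:
  x=2 (N2, w=70) cum 70
  x=5 (N6, w=90) cum 160
  x=7 (N4, w=30) cum 190
  x=10 (N5, w=100) cum 290  ← median
  x=11 (N3, w=4) cum 294
  x=12 (N1, w=90) cum 384
⇒ x* = 10
y-coordinate, sorted with cumulative weight:
  y=1 (N6, w=90) cum 90
  y=2 (N4, w=30) cum 120
  y=3 (N1, w=90) cum 210  ← median
  y=4 (N2, w=70) cum 280
  y=8 (N3, w=4) cum 284
  y=8 (N5, w=100) cum 384
⇒ y* = 3

(10, 3)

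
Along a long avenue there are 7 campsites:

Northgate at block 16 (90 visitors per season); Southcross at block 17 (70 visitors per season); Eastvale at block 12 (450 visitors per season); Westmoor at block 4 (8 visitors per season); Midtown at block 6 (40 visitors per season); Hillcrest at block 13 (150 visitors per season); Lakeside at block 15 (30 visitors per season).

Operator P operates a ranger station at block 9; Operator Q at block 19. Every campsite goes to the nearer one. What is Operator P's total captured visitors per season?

648

The indifferent point is the midpoint (9+19)/2 = 14; campsites left of it (closer to Operator P at 9) go to Operator P, those right go to Operator Q.
  Westmoor at 4 (w=8) → Operator P
  Midtown at 6 (w=40) → Operator P
  Eastvale at 12 (w=450) → Operator P
  Hillcrest at 13 (w=150) → Operator P
  Lakeside at 15 (w=30) → Operator Q
  Northgate at 16 (w=90) → Operator Q
  Southcross at 17 (w=70) → Operator Q
Operator P captures 648; Operator Q captures 190.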